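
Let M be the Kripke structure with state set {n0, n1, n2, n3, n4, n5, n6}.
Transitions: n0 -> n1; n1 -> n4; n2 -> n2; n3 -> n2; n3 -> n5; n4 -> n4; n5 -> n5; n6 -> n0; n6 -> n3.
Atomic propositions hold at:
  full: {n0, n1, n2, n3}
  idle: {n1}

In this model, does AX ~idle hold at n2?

Yes

Sat(~idle) = {n0, n2, n3, n4, n5, n6}
Sat(AX ~idle) = {s : every successor in {n0, n2, n3, n4, n5, n6}} = {n1, n2, n3, n4, n5, n6}
n2 ∈ Sat(AX ~idle) = {n1, n2, n3, n4, n5, n6}, so the formula holds at n2.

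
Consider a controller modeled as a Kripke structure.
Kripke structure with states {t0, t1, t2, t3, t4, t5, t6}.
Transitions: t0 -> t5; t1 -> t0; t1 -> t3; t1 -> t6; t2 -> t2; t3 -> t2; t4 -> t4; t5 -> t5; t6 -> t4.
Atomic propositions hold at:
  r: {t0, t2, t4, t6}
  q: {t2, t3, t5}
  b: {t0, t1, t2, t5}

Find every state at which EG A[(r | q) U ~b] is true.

{t4, t6}

Sat(r | q) = {t0, t2, t3, t4, t5, t6}
Sat(~b) = {t3, t4, t6}
A[(r | q) U ~b]: least fixpoint, start Z0 = Sat(~b) = {t3, t4, t6}, add states in Sat(r | q) with every successor in Z. Already a fixed point.
Sat(A[(r | q) U ~b]) = {t3, t4, t6}
EG A[(r | q) U ~b]: greatest fixpoint, start Z0 = {t3, t4, t6}, keep only states in Sat with some successor in Z. Z1 = {t4, t6}; fixed.
Sat(EG A[(r | q) U ~b]) = {t4, t6}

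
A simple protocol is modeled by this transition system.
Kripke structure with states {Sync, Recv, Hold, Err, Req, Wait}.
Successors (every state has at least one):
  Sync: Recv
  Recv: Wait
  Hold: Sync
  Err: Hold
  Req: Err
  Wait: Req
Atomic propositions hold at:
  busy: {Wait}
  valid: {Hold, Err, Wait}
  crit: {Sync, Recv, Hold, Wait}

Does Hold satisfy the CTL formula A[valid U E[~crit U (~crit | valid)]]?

Sat(~crit) = {Err, Req}
Sat(~crit | valid) = {Hold, Err, Req, Wait}
E[~crit U (~crit | valid)]: least fixpoint, start Z0 = Sat((~crit | valid)) = {Hold, Err, Req, Wait}, add states in Sat(~crit) with some successor in Z. Already a fixed point.
Sat(E[~crit U (~crit | valid)]) = {Hold, Err, Req, Wait}
A[valid U E[~crit U (~crit | valid)]]: least fixpoint, start Z0 = Sat(E[~crit U (~crit | valid)]) = {Hold, Err, Req, Wait}, add states in Sat(valid) with every successor in Z. Already a fixed point.
Sat(A[valid U E[~crit U (~crit | valid)]]) = {Hold, Err, Req, Wait}
Hold ∈ Sat(A[valid U E[~crit U (~crit | valid)]]) = {Hold, Err, Req, Wait}, so the formula holds at Hold.

Yes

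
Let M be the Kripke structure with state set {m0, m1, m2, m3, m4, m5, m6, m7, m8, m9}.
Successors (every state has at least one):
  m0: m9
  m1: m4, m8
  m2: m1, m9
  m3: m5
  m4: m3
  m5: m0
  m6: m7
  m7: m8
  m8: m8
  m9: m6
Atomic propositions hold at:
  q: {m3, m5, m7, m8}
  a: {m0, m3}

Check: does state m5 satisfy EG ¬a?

No

Sat(¬a) = {m1, m2, m4, m5, m6, m7, m8, m9}
EG ¬a: greatest fixpoint, start Z0 = {m1, m2, m4, m5, m6, m7, m8, m9}, keep only states in Sat with some successor in Z. Z1 = {m1, m2, m6, m7, m8, m9}; fixed.
Sat(EG ¬a) = {m1, m2, m6, m7, m8, m9}
m5 ∉ Sat(EG ¬a) = {m1, m2, m6, m7, m8, m9}, so the formula does not hold at m5.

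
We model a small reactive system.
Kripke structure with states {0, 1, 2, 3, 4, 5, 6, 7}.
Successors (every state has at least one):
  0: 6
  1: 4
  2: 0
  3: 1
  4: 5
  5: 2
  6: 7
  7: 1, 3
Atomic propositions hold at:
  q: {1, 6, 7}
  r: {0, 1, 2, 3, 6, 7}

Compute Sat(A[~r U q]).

{1, 6, 7}

Sat(~r) = {4, 5}
A[~r U q]: least fixpoint, start Z0 = Sat(q) = {1, 6, 7}, add states in Sat(~r) with every successor in Z. Already a fixed point.
Sat(A[~r U q]) = {1, 6, 7}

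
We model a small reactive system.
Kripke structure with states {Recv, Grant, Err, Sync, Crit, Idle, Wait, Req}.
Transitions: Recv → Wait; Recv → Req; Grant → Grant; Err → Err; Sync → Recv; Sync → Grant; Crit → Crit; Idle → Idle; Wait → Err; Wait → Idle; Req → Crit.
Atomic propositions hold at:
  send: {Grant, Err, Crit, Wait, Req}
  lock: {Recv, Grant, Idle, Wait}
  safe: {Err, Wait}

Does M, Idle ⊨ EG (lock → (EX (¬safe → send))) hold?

No

Sat(¬safe) = {Recv, Grant, Sync, Crit, Idle, Req}
Sat(¬safe → send) = {Grant, Err, Crit, Wait, Req}
Sat(EX (¬safe → send)) = {s : some successor in {Grant, Err, Crit, Wait, Req}} = {Recv, Grant, Err, Sync, Crit, Wait, Req}
Sat(lock → (EX (¬safe → send))) = {Recv, Grant, Err, Sync, Crit, Wait, Req}
EG (lock → (EX (¬safe → send))): greatest fixpoint, start Z0 = {Recv, Grant, Err, Sync, Crit, Wait, Req}, keep only states in Sat with some successor in Z. Already a fixed point.
Sat(EG (lock → (EX (¬safe → send)))) = {Recv, Grant, Err, Sync, Crit, Wait, Req}
Idle ∉ Sat(EG (lock → (EX (¬safe → send)))) = {Recv, Grant, Err, Sync, Crit, Wait, Req}, so the formula does not hold at Idle.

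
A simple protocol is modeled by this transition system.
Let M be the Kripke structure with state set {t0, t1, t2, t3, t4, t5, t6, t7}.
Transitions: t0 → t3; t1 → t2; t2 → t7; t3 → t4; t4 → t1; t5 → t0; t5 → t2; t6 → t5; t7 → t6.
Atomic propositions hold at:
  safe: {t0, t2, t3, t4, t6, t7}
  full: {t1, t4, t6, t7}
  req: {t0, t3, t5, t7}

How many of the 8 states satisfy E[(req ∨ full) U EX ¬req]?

Sat(req ∨ full) = {t0, t1, t3, t4, t5, t6, t7}
Sat(¬req) = {t1, t2, t4, t6}
Sat(EX ¬req) = {s : some successor in {t1, t2, t4, t6}} = {t1, t3, t4, t5, t7}
E[(req ∨ full) U EX ¬req]: least fixpoint, start Z0 = Sat(EX ¬req) = {t1, t3, t4, t5, t7}, add states in Sat(req ∨ full) with some successor in Z. Z1 = {t0, t1, t3, t4, t5, t6, t7}; fixed.
Sat(E[(req ∨ full) U EX ¬req]) = {t0, t1, t3, t4, t5, t6, t7}
|Sat(E[(req ∨ full) U EX ¬req])| = |{t0, t1, t3, t4, t5, t6, t7}| = 7.

7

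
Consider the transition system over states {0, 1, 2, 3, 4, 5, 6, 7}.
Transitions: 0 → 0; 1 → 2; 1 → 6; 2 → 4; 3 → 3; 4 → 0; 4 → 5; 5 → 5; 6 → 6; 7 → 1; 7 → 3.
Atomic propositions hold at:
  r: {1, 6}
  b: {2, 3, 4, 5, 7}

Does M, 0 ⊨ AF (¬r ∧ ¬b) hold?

Sat(¬r) = {0, 2, 3, 4, 5, 7}
Sat(¬b) = {0, 1, 6}
Sat(¬r ∧ ¬b) = {0}
AF (¬r ∧ ¬b): least fixpoint, start Z0 = {0}, add states with every successor in Z. Already a fixed point.
Sat(AF (¬r ∧ ¬b)) = {0}
0 ∈ Sat(AF (¬r ∧ ¬b)) = {0}, so the formula holds at 0.

Yes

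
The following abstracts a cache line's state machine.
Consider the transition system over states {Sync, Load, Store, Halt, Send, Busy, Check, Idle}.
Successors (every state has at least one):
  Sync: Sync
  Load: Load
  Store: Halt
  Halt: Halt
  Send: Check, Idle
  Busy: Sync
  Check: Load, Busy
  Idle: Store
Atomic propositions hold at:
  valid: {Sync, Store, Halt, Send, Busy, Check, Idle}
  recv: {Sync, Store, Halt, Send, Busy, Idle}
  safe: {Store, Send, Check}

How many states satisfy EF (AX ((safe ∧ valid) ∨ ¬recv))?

Sat(safe ∧ valid) = {Store, Send, Check}
Sat(¬recv) = {Load, Check}
Sat((safe ∧ valid) ∨ ¬recv) = {Load, Store, Send, Check}
Sat(AX ((safe ∧ valid) ∨ ¬recv)) = {s : every successor in {Load, Store, Send, Check}} = {Load, Idle}
EF (AX ((safe ∧ valid) ∨ ¬recv)): least fixpoint, start Z0 = {Load, Idle}, add states with some successor in Z. Z1 = {Load, Send, Check, Idle}; fixed.
Sat(EF (AX ((safe ∧ valid) ∨ ¬recv))) = {Load, Send, Check, Idle}
|Sat(EF (AX ((safe ∧ valid) ∨ ¬recv)))| = |{Load, Send, Check, Idle}| = 4.

4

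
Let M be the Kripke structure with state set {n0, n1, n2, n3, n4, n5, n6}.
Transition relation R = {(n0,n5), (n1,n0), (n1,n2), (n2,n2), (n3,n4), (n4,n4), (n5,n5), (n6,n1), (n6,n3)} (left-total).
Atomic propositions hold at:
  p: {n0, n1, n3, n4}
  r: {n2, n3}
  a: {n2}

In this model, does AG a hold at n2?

AG a: greatest fixpoint, start Z0 = {n2}, keep only states in Sat with every successor in Z. Already a fixed point.
Sat(AG a) = {n2}
n2 ∈ Sat(AG a) = {n2}, so the formula holds at n2.

Yes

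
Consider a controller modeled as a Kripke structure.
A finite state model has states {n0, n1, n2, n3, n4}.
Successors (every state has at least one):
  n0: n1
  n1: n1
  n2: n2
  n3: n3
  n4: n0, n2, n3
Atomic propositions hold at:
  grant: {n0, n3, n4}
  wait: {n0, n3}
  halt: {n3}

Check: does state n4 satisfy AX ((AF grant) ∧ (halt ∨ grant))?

No

AF grant: least fixpoint, start Z0 = {n0, n3, n4}, add states with every successor in Z. Already a fixed point.
Sat(AF grant) = {n0, n3, n4}
Sat(halt ∨ grant) = {n0, n3, n4}
Sat((AF grant) ∧ (halt ∨ grant)) = {n0, n3, n4}
Sat(AX ((AF grant) ∧ (halt ∨ grant))) = {s : every successor in {n0, n3, n4}} = {n3}
n4 ∉ Sat(AX ((AF grant) ∧ (halt ∨ grant))) = {n3}, so the formula does not hold at n4.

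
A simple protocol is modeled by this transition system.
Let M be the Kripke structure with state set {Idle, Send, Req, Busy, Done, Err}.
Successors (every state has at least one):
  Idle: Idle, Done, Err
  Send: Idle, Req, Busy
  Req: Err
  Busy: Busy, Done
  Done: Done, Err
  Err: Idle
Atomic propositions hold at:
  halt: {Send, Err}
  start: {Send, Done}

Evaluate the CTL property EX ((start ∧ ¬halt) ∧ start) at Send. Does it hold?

No

Sat(¬halt) = {Idle, Req, Busy, Done}
Sat(start ∧ ¬halt) = {Done}
Sat((start ∧ ¬halt) ∧ start) = {Done}
Sat(EX ((start ∧ ¬halt) ∧ start)) = {s : some successor in {Done}} = {Idle, Busy, Done}
Send ∉ Sat(EX ((start ∧ ¬halt) ∧ start)) = {Idle, Busy, Done}, so the formula does not hold at Send.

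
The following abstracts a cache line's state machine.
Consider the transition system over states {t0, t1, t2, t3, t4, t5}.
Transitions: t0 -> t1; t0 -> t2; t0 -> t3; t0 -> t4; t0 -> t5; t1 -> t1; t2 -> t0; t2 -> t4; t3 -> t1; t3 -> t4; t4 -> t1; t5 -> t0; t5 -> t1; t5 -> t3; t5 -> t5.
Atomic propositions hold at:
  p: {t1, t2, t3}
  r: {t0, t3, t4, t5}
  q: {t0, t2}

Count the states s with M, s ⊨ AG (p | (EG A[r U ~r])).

3

Sat(~r) = {t1, t2}
A[r U ~r]: least fixpoint, start Z0 = Sat(~r) = {t1, t2}, add states in Sat(r) with every successor in Z. Z1 = {t1, t2, t4}; Z2 = {t1, t2, t3, t4}; fixed.
Sat(A[r U ~r]) = {t1, t2, t3, t4}
EG A[r U ~r]: greatest fixpoint, start Z0 = {t1, t2, t3, t4}, keep only states in Sat with some successor in Z. Already a fixed point.
Sat(EG A[r U ~r]) = {t1, t2, t3, t4}
Sat(p | (EG A[r U ~r])) = {t1, t2, t3, t4}
AG (p | (EG A[r U ~r])): greatest fixpoint, start Z0 = {t1, t2, t3, t4}, keep only states in Sat with every successor in Z. Z1 = {t1, t3, t4}; fixed.
Sat(AG (p | (EG A[r U ~r]))) = {t1, t3, t4}
|Sat(AG (p | (EG A[r U ~r])))| = |{t1, t3, t4}| = 3.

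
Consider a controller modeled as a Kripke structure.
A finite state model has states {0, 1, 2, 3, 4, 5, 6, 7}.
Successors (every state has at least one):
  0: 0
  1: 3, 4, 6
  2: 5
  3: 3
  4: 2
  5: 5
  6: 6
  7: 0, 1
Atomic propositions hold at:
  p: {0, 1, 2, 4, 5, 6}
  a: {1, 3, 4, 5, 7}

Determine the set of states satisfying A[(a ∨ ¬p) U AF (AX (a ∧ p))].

Sat(¬p) = {3, 7}
Sat(a ∨ ¬p) = {1, 3, 4, 5, 7}
Sat(a ∧ p) = {1, 4, 5}
Sat(AX (a ∧ p)) = {s : every successor in {1, 4, 5}} = {2, 5}
AF (AX (a ∧ p)): least fixpoint, start Z0 = {2, 5}, add states with every successor in Z. Z1 = {2, 4, 5}; fixed.
Sat(AF (AX (a ∧ p))) = {2, 4, 5}
A[(a ∨ ¬p) U AF (AX (a ∧ p))]: least fixpoint, start Z0 = Sat(AF (AX (a ∧ p))) = {2, 4, 5}, add states in Sat(a ∨ ¬p) with every successor in Z. Already a fixed point.
Sat(A[(a ∨ ¬p) U AF (AX (a ∧ p))]) = {2, 4, 5}

{2, 4, 5}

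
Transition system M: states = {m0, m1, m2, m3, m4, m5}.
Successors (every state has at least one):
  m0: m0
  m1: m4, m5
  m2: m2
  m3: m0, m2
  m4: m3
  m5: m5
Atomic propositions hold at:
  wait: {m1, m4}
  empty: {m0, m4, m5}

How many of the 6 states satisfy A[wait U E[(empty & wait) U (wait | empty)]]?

4

Sat(empty & wait) = {m4}
Sat(wait | empty) = {m0, m1, m4, m5}
E[(empty & wait) U (wait | empty)]: least fixpoint, start Z0 = Sat((wait | empty)) = {m0, m1, m4, m5}, add states in Sat(empty & wait) with some successor in Z. Already a fixed point.
Sat(E[(empty & wait) U (wait | empty)]) = {m0, m1, m4, m5}
A[wait U E[(empty & wait) U (wait | empty)]]: least fixpoint, start Z0 = Sat(E[(empty & wait) U (wait | empty)]) = {m0, m1, m4, m5}, add states in Sat(wait) with every successor in Z. Already a fixed point.
Sat(A[wait U E[(empty & wait) U (wait | empty)]]) = {m0, m1, m4, m5}
|Sat(A[wait U E[(empty & wait) U (wait | empty)]])| = |{m0, m1, m4, m5}| = 4.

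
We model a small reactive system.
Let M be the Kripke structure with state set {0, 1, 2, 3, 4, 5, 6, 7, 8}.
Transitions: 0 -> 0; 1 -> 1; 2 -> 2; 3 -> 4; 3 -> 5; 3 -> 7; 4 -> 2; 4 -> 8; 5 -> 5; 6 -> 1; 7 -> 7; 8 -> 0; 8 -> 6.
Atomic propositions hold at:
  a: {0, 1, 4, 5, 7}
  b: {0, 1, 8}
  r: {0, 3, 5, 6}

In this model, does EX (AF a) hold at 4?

Yes

AF a: least fixpoint, start Z0 = {0, 1, 4, 5, 7}, add states with every successor in Z. Z1 = {0, 1, 3, 4, 5, 6, 7}; Z2 = {0, 1, 3, 4, 5, 6, 7, 8}; fixed.
Sat(AF a) = {0, 1, 3, 4, 5, 6, 7, 8}
Sat(EX (AF a)) = {s : some successor in {0, 1, 3, 4, 5, 6, 7, 8}} = {0, 1, 3, 4, 5, 6, 7, 8}
4 ∈ Sat(EX (AF a)) = {0, 1, 3, 4, 5, 6, 7, 8}, so the formula holds at 4.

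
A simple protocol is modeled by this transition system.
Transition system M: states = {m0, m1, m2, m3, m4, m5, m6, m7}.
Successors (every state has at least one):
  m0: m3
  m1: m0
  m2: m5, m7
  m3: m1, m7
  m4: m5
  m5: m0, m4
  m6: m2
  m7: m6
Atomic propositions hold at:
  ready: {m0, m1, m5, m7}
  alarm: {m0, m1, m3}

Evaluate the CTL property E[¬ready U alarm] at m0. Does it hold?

Yes

Sat(¬ready) = {m2, m3, m4, m6}
E[¬ready U alarm]: least fixpoint, start Z0 = Sat(alarm) = {m0, m1, m3}, add states in Sat(¬ready) with some successor in Z. Already a fixed point.
Sat(E[¬ready U alarm]) = {m0, m1, m3}
m0 ∈ Sat(E[¬ready U alarm]) = {m0, m1, m3}, so the formula holds at m0.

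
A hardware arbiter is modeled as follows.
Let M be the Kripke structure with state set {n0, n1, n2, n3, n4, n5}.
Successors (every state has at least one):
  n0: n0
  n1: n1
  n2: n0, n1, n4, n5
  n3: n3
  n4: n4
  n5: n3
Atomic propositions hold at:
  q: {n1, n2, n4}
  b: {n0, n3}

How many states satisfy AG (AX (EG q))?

EG q: greatest fixpoint, start Z0 = {n1, n2, n4}, keep only states in Sat with some successor in Z. Already a fixed point.
Sat(EG q) = {n1, n2, n4}
Sat(AX (EG q)) = {s : every successor in {n1, n2, n4}} = {n1, n4}
AG (AX (EG q)): greatest fixpoint, start Z0 = {n1, n4}, keep only states in Sat with every successor in Z. Already a fixed point.
Sat(AG (AX (EG q))) = {n1, n4}
|Sat(AG (AX (EG q)))| = |{n1, n4}| = 2.

2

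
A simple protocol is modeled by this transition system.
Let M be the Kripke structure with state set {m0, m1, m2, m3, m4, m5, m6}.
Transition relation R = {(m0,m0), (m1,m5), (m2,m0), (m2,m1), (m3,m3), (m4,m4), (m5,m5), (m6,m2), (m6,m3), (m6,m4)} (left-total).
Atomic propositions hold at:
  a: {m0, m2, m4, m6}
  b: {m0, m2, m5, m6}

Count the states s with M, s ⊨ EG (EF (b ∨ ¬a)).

6

Sat(¬a) = {m1, m3, m5}
Sat(b ∨ ¬a) = {m0, m1, m2, m3, m5, m6}
EF (b ∨ ¬a): least fixpoint, start Z0 = {m0, m1, m2, m3, m5, m6}, add states with some successor in Z. Already a fixed point.
Sat(EF (b ∨ ¬a)) = {m0, m1, m2, m3, m5, m6}
EG (EF (b ∨ ¬a)): greatest fixpoint, start Z0 = {m0, m1, m2, m3, m5, m6}, keep only states in Sat with some successor in Z. Already a fixed point.
Sat(EG (EF (b ∨ ¬a))) = {m0, m1, m2, m3, m5, m6}
|Sat(EG (EF (b ∨ ¬a)))| = |{m0, m1, m2, m3, m5, m6}| = 6.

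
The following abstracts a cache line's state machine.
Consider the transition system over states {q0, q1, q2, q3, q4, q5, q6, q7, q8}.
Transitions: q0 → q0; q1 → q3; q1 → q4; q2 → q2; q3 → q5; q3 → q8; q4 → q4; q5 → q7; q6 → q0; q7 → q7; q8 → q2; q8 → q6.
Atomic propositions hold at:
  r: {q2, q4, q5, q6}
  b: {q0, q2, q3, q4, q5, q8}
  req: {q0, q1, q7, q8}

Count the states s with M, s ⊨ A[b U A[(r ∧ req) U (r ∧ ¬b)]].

1

Sat(r ∧ req) = ∅
Sat(¬b) = {q1, q6, q7}
Sat(r ∧ ¬b) = {q6}
A[(r ∧ req) U (r ∧ ¬b)]: least fixpoint, start Z0 = Sat((r ∧ ¬b)) = {q6}, add states in Sat(r ∧ req) with every successor in Z. Already a fixed point.
Sat(A[(r ∧ req) U (r ∧ ¬b)]) = {q6}
A[b U A[(r ∧ req) U (r ∧ ¬b)]]: least fixpoint, start Z0 = Sat(A[(r ∧ req) U (r ∧ ¬b)]) = {q6}, add states in Sat(b) with every successor in Z. Already a fixed point.
Sat(A[b U A[(r ∧ req) U (r ∧ ¬b)]]) = {q6}
|Sat(A[b U A[(r ∧ req) U (r ∧ ¬b)]])| = |{q6}| = 1.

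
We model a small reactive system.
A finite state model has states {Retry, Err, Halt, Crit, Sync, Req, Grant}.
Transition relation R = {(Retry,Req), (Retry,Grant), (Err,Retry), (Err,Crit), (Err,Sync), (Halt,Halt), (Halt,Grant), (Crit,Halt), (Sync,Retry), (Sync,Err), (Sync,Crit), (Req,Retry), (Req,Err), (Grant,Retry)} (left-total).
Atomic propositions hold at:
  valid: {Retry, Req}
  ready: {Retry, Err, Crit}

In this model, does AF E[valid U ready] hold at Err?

E[valid U ready]: least fixpoint, start Z0 = Sat(ready) = {Retry, Err, Crit}, add states in Sat(valid) with some successor in Z. Z1 = {Retry, Err, Crit, Req}; fixed.
Sat(E[valid U ready]) = {Retry, Err, Crit, Req}
AF E[valid U ready]: least fixpoint, start Z0 = {Retry, Err, Crit, Req}, add states with every successor in Z. Z1 = {Retry, Err, Crit, Sync, Req, Grant}; fixed.
Sat(AF E[valid U ready]) = {Retry, Err, Crit, Sync, Req, Grant}
Err ∈ Sat(AF E[valid U ready]) = {Retry, Err, Crit, Sync, Req, Grant}, so the formula holds at Err.

Yes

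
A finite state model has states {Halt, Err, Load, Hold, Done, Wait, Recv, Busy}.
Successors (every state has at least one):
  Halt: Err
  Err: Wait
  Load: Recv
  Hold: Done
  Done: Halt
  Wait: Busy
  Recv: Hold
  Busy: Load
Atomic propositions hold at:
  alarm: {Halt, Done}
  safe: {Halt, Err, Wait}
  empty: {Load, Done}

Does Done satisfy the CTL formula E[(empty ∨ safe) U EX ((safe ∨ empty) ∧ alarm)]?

Sat(empty ∨ safe) = {Halt, Err, Load, Done, Wait}
Sat(safe ∨ empty) = {Halt, Err, Load, Done, Wait}
Sat((safe ∨ empty) ∧ alarm) = {Halt, Done}
Sat(EX ((safe ∨ empty) ∧ alarm)) = {s : some successor in {Halt, Done}} = {Hold, Done}
E[(empty ∨ safe) U EX ((safe ∨ empty) ∧ alarm)]: least fixpoint, start Z0 = Sat(EX ((safe ∨ empty) ∧ alarm)) = {Hold, Done}, add states in Sat(empty ∨ safe) with some successor in Z. Already a fixed point.
Sat(E[(empty ∨ safe) U EX ((safe ∨ empty) ∧ alarm)]) = {Hold, Done}
Done ∈ Sat(E[(empty ∨ safe) U EX ((safe ∨ empty) ∧ alarm)]) = {Hold, Done}, so the formula holds at Done.

Yes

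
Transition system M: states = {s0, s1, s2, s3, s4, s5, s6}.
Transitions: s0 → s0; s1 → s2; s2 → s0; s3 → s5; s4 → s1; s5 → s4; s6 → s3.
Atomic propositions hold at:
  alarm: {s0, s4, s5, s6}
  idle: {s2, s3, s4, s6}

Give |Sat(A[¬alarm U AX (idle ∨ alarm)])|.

6

Sat(¬alarm) = {s1, s2, s3}
Sat(idle ∨ alarm) = {s0, s2, s3, s4, s5, s6}
Sat(AX (idle ∨ alarm)) = {s : every successor in {s0, s2, s3, s4, s5, s6}} = {s0, s1, s2, s3, s5, s6}
A[¬alarm U AX (idle ∨ alarm)]: least fixpoint, start Z0 = Sat(AX (idle ∨ alarm)) = {s0, s1, s2, s3, s5, s6}, add states in Sat(¬alarm) with every successor in Z. Already a fixed point.
Sat(A[¬alarm U AX (idle ∨ alarm)]) = {s0, s1, s2, s3, s5, s6}
|Sat(A[¬alarm U AX (idle ∨ alarm)])| = |{s0, s1, s2, s3, s5, s6}| = 6.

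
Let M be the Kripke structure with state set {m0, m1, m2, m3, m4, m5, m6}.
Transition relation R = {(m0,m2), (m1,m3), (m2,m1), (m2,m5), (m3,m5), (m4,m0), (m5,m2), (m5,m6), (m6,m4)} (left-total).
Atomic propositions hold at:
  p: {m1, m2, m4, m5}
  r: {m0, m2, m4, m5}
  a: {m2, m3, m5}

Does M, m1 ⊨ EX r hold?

No

Sat(EX r) = {s : some successor in {m0, m2, m4, m5}} = {m0, m2, m3, m4, m5, m6}
m1 ∉ Sat(EX r) = {m0, m2, m3, m4, m5, m6}, so the formula does not hold at m1.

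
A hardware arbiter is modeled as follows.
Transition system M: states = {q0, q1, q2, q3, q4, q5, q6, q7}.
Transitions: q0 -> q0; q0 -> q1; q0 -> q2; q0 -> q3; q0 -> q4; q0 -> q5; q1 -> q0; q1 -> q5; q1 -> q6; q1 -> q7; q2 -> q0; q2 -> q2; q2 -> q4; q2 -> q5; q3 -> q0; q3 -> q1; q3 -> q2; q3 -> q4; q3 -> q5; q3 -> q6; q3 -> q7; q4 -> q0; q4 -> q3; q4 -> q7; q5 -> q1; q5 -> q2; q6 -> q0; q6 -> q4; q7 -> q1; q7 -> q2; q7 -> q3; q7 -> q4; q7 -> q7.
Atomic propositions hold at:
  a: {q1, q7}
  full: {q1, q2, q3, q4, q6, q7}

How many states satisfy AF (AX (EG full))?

2

EG full: greatest fixpoint, start Z0 = {q1, q2, q3, q4, q6, q7}, keep only states in Sat with some successor in Z. Already a fixed point.
Sat(EG full) = {q1, q2, q3, q4, q6, q7}
Sat(AX (EG full)) = {s : every successor in {q1, q2, q3, q4, q6, q7}} = {q5, q7}
AF (AX (EG full)): least fixpoint, start Z0 = {q5, q7}, add states with every successor in Z. Already a fixed point.
Sat(AF (AX (EG full))) = {q5, q7}
|Sat(AF (AX (EG full)))| = |{q5, q7}| = 2.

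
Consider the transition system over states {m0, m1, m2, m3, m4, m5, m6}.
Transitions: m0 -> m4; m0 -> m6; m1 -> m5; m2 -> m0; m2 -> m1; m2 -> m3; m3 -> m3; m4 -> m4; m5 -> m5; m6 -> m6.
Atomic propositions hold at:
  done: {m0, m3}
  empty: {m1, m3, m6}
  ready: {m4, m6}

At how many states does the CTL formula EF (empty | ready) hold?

6

Sat(empty | ready) = {m1, m3, m4, m6}
EF (empty | ready): least fixpoint, start Z0 = {m1, m3, m4, m6}, add states with some successor in Z. Z1 = {m0, m1, m2, m3, m4, m6}; fixed.
Sat(EF (empty | ready)) = {m0, m1, m2, m3, m4, m6}
|Sat(EF (empty | ready))| = |{m0, m1, m2, m3, m4, m6}| = 6.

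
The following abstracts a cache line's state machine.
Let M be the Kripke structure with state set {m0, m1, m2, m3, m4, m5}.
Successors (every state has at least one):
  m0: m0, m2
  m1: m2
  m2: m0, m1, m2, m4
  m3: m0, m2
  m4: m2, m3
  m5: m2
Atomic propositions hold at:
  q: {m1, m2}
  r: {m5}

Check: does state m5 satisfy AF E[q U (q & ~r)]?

Sat(~r) = {m0, m1, m2, m3, m4}
Sat(q & ~r) = {m1, m2}
E[q U (q & ~r)]: least fixpoint, start Z0 = Sat((q & ~r)) = {m1, m2}, add states in Sat(q) with some successor in Z. Already a fixed point.
Sat(E[q U (q & ~r)]) = {m1, m2}
AF E[q U (q & ~r)]: least fixpoint, start Z0 = {m1, m2}, add states with every successor in Z. Z1 = {m1, m2, m5}; fixed.
Sat(AF E[q U (q & ~r)]) = {m1, m2, m5}
m5 ∈ Sat(AF E[q U (q & ~r)]) = {m1, m2, m5}, so the formula holds at m5.

Yes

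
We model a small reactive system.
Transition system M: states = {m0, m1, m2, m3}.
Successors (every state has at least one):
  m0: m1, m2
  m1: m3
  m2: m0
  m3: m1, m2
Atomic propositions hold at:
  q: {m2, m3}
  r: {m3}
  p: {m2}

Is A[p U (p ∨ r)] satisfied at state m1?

Sat(p ∨ r) = {m2, m3}
A[p U (p ∨ r)]: least fixpoint, start Z0 = Sat((p ∨ r)) = {m2, m3}, add states in Sat(p) with every successor in Z. Already a fixed point.
Sat(A[p U (p ∨ r)]) = {m2, m3}
m1 ∉ Sat(A[p U (p ∨ r)]) = {m2, m3}, so the formula does not hold at m1.

No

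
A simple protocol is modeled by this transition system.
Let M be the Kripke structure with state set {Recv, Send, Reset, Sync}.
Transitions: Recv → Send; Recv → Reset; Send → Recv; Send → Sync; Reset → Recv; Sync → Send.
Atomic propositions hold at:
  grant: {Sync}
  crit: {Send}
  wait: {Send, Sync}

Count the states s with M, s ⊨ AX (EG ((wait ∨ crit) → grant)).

Sat(wait ∨ crit) = {Send, Sync}
Sat((wait ∨ crit) → grant) = {Recv, Reset, Sync}
EG ((wait ∨ crit) → grant): greatest fixpoint, start Z0 = {Recv, Reset, Sync}, keep only states in Sat with some successor in Z. Z1 = {Recv, Reset}; fixed.
Sat(EG ((wait ∨ crit) → grant)) = {Recv, Reset}
Sat(AX (EG ((wait ∨ crit) → grant))) = {s : every successor in {Recv, Reset}} = {Reset}
|Sat(AX (EG ((wait ∨ crit) → grant)))| = |{Reset}| = 1.

1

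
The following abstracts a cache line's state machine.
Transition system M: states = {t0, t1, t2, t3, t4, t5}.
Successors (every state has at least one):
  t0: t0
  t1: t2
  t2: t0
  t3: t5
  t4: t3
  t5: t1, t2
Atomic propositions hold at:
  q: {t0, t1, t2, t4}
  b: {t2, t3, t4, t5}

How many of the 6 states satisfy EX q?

4

Sat(EX q) = {s : some successor in {t0, t1, t2, t4}} = {t0, t1, t2, t5}
|Sat(EX q)| = |{t0, t1, t2, t5}| = 4.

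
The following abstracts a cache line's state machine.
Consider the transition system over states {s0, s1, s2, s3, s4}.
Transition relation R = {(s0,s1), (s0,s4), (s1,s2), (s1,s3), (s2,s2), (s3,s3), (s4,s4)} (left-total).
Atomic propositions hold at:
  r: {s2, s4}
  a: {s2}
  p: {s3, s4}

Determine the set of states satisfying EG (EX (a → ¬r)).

{s0, s1, s3, s4}

Sat(¬r) = {s0, s1, s3}
Sat(a → ¬r) = {s0, s1, s3, s4}
Sat(EX (a → ¬r)) = {s : some successor in {s0, s1, s3, s4}} = {s0, s1, s3, s4}
EG (EX (a → ¬r)): greatest fixpoint, start Z0 = {s0, s1, s3, s4}, keep only states in Sat with some successor in Z. Already a fixed point.
Sat(EG (EX (a → ¬r))) = {s0, s1, s3, s4}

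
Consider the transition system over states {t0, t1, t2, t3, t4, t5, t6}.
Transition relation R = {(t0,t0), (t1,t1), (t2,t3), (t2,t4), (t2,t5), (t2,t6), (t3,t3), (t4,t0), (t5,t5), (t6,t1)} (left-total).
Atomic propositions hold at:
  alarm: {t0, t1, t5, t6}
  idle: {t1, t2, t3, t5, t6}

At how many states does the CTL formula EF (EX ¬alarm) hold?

2

Sat(¬alarm) = {t2, t3, t4}
Sat(EX ¬alarm) = {s : some successor in {t2, t3, t4}} = {t2, t3}
EF (EX ¬alarm): least fixpoint, start Z0 = {t2, t3}, add states with some successor in Z. Already a fixed point.
Sat(EF (EX ¬alarm)) = {t2, t3}
|Sat(EF (EX ¬alarm))| = |{t2, t3}| = 2.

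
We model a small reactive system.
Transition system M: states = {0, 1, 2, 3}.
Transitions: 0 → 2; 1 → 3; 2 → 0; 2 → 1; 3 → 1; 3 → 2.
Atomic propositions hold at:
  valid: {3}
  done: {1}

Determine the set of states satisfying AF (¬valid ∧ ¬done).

{0, 2}

Sat(¬valid) = {0, 1, 2}
Sat(¬done) = {0, 2, 3}
Sat(¬valid ∧ ¬done) = {0, 2}
AF (¬valid ∧ ¬done): least fixpoint, start Z0 = {0, 2}, add states with every successor in Z. Already a fixed point.
Sat(AF (¬valid ∧ ¬done)) = {0, 2}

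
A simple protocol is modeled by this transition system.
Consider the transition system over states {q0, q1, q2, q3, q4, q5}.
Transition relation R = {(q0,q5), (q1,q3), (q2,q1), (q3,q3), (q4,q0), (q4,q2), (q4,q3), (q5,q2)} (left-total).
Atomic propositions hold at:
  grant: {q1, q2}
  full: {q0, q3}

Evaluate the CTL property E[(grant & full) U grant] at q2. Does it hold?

Sat(grant & full) = ∅
E[(grant & full) U grant]: least fixpoint, start Z0 = Sat(grant) = {q1, q2}, add states in Sat(grant & full) with some successor in Z. Already a fixed point.
Sat(E[(grant & full) U grant]) = {q1, q2}
q2 ∈ Sat(E[(grant & full) U grant]) = {q1, q2}, so the formula holds at q2.

Yes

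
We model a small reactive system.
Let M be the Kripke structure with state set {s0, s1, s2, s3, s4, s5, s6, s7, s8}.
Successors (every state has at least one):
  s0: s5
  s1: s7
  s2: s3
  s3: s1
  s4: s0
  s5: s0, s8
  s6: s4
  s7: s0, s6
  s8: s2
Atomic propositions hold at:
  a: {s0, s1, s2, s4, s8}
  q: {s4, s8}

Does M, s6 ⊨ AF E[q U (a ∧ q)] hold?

Yes

Sat(a ∧ q) = {s4, s8}
E[q U (a ∧ q)]: least fixpoint, start Z0 = Sat((a ∧ q)) = {s4, s8}, add states in Sat(q) with some successor in Z. Already a fixed point.
Sat(E[q U (a ∧ q)]) = {s4, s8}
AF E[q U (a ∧ q)]: least fixpoint, start Z0 = {s4, s8}, add states with every successor in Z. Z1 = {s4, s6, s8}; fixed.
Sat(AF E[q U (a ∧ q)]) = {s4, s6, s8}
s6 ∈ Sat(AF E[q U (a ∧ q)]) = {s4, s6, s8}, so the formula holds at s6.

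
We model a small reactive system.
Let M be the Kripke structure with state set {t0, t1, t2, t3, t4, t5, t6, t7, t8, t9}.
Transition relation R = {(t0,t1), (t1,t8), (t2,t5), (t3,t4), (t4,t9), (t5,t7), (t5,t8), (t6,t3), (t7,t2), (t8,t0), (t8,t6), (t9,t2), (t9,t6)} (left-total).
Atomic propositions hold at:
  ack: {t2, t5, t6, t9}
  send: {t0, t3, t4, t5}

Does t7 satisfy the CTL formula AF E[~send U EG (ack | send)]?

Sat(~send) = {t1, t2, t6, t7, t8, t9}
Sat(ack | send) = {t0, t2, t3, t4, t5, t6, t9}
EG (ack | send): greatest fixpoint, start Z0 = {t0, t2, t3, t4, t5, t6, t9}, keep only states in Sat with some successor in Z. Z1 = {t2, t3, t4, t6, t9}; Z2 = {t3, t4, t6, t9}; fixed.
Sat(EG (ack | send)) = {t3, t4, t6, t9}
E[~send U EG (ack | send)]: least fixpoint, start Z0 = Sat(EG (ack | send)) = {t3, t4, t6, t9}, add states in Sat(~send) with some successor in Z. Z1 = {t3, t4, t6, t8, t9}; Z2 = {t1, t3, t4, t6, t8, t9}; fixed.
Sat(E[~send U EG (ack | send)]) = {t1, t3, t4, t6, t8, t9}
AF E[~send U EG (ack | send)]: least fixpoint, start Z0 = {t1, t3, t4, t6, t8, t9}, add states with every successor in Z. Z1 = {t0, t1, t3, t4, t6, t8, t9}; fixed.
Sat(AF E[~send U EG (ack | send)]) = {t0, t1, t3, t4, t6, t8, t9}
t7 ∉ Sat(AF E[~send U EG (ack | send)]) = {t0, t1, t3, t4, t6, t8, t9}, so the formula does not hold at t7.

No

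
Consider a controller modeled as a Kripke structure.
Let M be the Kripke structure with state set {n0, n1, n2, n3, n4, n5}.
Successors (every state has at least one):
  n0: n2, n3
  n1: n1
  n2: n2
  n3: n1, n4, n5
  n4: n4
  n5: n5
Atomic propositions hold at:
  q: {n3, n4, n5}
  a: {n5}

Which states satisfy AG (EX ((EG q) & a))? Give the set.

EG q: greatest fixpoint, start Z0 = {n3, n4, n5}, keep only states in Sat with some successor in Z. Already a fixed point.
Sat(EG q) = {n3, n4, n5}
Sat((EG q) & a) = {n5}
Sat(EX ((EG q) & a)) = {s : some successor in {n5}} = {n3, n5}
AG (EX ((EG q) & a)): greatest fixpoint, start Z0 = {n3, n5}, keep only states in Sat with every successor in Z. Z1 = {n5}; fixed.
Sat(AG (EX ((EG q) & a))) = {n5}

{n5}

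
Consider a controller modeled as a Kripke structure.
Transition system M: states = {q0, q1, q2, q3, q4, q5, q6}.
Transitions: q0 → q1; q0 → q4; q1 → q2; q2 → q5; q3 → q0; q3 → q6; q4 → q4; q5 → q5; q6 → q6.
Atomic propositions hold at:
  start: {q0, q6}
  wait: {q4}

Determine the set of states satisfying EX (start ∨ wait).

{q0, q3, q4, q6}

Sat(start ∨ wait) = {q0, q4, q6}
Sat(EX (start ∨ wait)) = {s : some successor in {q0, q4, q6}} = {q0, q3, q4, q6}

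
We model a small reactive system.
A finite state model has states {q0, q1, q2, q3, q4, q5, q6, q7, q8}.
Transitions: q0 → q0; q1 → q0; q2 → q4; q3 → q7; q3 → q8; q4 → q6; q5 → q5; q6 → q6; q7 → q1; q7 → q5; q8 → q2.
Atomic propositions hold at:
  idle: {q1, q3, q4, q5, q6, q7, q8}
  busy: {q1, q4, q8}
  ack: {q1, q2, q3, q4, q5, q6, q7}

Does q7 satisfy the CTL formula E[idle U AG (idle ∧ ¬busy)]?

Sat(¬busy) = {q0, q2, q3, q5, q6, q7}
Sat(idle ∧ ¬busy) = {q3, q5, q6, q7}
AG (idle ∧ ¬busy): greatest fixpoint, start Z0 = {q3, q5, q6, q7}, keep only states in Sat with every successor in Z. Z1 = {q5, q6}; fixed.
Sat(AG (idle ∧ ¬busy)) = {q5, q6}
E[idle U AG (idle ∧ ¬busy)]: least fixpoint, start Z0 = Sat(AG (idle ∧ ¬busy)) = {q5, q6}, add states in Sat(idle) with some successor in Z. Z1 = {q4, q5, q6, q7}; Z2 = {q3, q4, q5, q6, q7}; fixed.
Sat(E[idle U AG (idle ∧ ¬busy)]) = {q3, q4, q5, q6, q7}
q7 ∈ Sat(E[idle U AG (idle ∧ ¬busy)]) = {q3, q4, q5, q6, q7}, so the formula holds at q7.

Yes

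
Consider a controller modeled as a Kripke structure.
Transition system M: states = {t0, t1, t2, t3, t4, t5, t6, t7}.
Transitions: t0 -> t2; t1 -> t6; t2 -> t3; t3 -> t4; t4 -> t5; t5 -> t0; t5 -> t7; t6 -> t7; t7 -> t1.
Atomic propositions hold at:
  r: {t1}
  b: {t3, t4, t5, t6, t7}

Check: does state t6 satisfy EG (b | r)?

Yes

Sat(b | r) = {t1, t3, t4, t5, t6, t7}
EG (b | r): greatest fixpoint, start Z0 = {t1, t3, t4, t5, t6, t7}, keep only states in Sat with some successor in Z. Already a fixed point.
Sat(EG (b | r)) = {t1, t3, t4, t5, t6, t7}
t6 ∈ Sat(EG (b | r)) = {t1, t3, t4, t5, t6, t7}, so the formula holds at t6.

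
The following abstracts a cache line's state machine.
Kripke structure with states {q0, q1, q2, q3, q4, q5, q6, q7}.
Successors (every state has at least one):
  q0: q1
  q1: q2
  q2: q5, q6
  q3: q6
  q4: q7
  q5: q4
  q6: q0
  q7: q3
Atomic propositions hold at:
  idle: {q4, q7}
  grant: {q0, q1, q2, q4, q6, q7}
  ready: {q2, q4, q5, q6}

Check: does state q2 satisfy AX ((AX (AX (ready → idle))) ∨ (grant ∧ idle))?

Yes

Sat(ready → idle) = {q0, q1, q3, q4, q7}
Sat(AX (ready → idle)) = {s : every successor in {q0, q1, q3, q4, q7}} = {q0, q4, q5, q6, q7}
Sat(AX (AX (ready → idle))) = {s : every successor in {q0, q4, q5, q6, q7}} = {q2, q3, q4, q5, q6}
Sat(grant ∧ idle) = {q4, q7}
Sat((AX (AX (ready → idle))) ∨ (grant ∧ idle)) = {q2, q3, q4, q5, q6, q7}
Sat(AX ((AX (AX (ready → idle))) ∨ (grant ∧ idle))) = {s : every successor in {q2, q3, q4, q5, q6, q7}} = {q1, q2, q3, q4, q5, q7}
q2 ∈ Sat(AX ((AX (AX (ready → idle))) ∨ (grant ∧ idle))) = {q1, q2, q3, q4, q5, q7}, so the formula holds at q2.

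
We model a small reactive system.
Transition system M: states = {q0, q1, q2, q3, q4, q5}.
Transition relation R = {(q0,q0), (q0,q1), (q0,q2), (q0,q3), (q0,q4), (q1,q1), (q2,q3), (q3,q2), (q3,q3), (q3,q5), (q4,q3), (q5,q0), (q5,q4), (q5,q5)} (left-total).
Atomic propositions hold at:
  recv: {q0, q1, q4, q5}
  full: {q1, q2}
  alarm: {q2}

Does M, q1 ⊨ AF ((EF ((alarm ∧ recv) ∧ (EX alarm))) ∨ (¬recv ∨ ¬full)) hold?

No

Sat(alarm ∧ recv) = ∅
Sat(EX alarm) = {s : some successor in {q2}} = {q0, q3}
Sat((alarm ∧ recv) ∧ (EX alarm)) = ∅
EF ((alarm ∧ recv) ∧ (EX alarm)): least fixpoint, start Z0 = ∅, add states with some successor in Z. Already a fixed point.
Sat(EF ((alarm ∧ recv) ∧ (EX alarm))) = ∅
Sat(¬recv) = {q2, q3}
Sat(¬full) = {q0, q3, q4, q5}
Sat(¬recv ∨ ¬full) = {q0, q2, q3, q4, q5}
Sat((EF ((alarm ∧ recv) ∧ (EX alarm))) ∨ (¬recv ∨ ¬full)) = {q0, q2, q3, q4, q5}
AF ((EF ((alarm ∧ recv) ∧ (EX alarm))) ∨ (¬recv ∨ ¬full)): least fixpoint, start Z0 = {q0, q2, q3, q4, q5}, add states with every successor in Z. Already a fixed point.
Sat(AF ((EF ((alarm ∧ recv) ∧ (EX alarm))) ∨ (¬recv ∨ ¬full))) = {q0, q2, q3, q4, q5}
q1 ∉ Sat(AF ((EF ((alarm ∧ recv) ∧ (EX alarm))) ∨ (¬recv ∨ ¬full))) = {q0, q2, q3, q4, q5}, so the formula does not hold at q1.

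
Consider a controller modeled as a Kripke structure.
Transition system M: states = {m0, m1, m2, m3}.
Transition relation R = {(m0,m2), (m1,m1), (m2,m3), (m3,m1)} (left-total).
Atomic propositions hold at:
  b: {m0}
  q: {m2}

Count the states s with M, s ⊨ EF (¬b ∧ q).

2

Sat(¬b) = {m1, m2, m3}
Sat(¬b ∧ q) = {m2}
EF (¬b ∧ q): least fixpoint, start Z0 = {m2}, add states with some successor in Z. Z1 = {m0, m2}; fixed.
Sat(EF (¬b ∧ q)) = {m0, m2}
|Sat(EF (¬b ∧ q))| = |{m0, m2}| = 2.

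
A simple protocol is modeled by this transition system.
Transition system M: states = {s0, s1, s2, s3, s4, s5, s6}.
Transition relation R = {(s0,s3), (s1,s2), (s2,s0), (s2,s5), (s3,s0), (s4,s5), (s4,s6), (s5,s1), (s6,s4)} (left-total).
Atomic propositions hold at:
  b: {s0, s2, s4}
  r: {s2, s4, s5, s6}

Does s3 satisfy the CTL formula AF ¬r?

Sat(¬r) = {s0, s1, s3}
AF ¬r: least fixpoint, start Z0 = {s0, s1, s3}, add states with every successor in Z. Z1 = {s0, s1, s3, s5}; Z2 = {s0, s1, s2, s3, s5}; fixed.
Sat(AF ¬r) = {s0, s1, s2, s3, s5}
s3 ∈ Sat(AF ¬r) = {s0, s1, s2, s3, s5}, so the formula holds at s3.

Yes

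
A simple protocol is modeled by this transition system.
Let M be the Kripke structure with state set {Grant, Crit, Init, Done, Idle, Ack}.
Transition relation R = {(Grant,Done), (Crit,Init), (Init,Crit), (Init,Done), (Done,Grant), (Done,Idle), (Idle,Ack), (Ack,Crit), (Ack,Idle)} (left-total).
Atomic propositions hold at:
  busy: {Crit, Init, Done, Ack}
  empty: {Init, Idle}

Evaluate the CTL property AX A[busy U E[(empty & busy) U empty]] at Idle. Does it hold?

Yes

Sat(empty & busy) = {Init}
E[(empty & busy) U empty]: least fixpoint, start Z0 = Sat(empty) = {Init, Idle}, add states in Sat(empty & busy) with some successor in Z. Already a fixed point.
Sat(E[(empty & busy) U empty]) = {Init, Idle}
A[busy U E[(empty & busy) U empty]]: least fixpoint, start Z0 = Sat(E[(empty & busy) U empty]) = {Init, Idle}, add states in Sat(busy) with every successor in Z. Z1 = {Crit, Init, Idle}; Z2 = {Crit, Init, Idle, Ack}; fixed.
Sat(A[busy U E[(empty & busy) U empty]]) = {Crit, Init, Idle, Ack}
Sat(AX A[busy U E[(empty & busy) U empty]]) = {s : every successor in {Crit, Init, Idle, Ack}} = {Crit, Idle, Ack}
Idle ∈ Sat(AX A[busy U E[(empty & busy) U empty]]) = {Crit, Idle, Ack}, so the formula holds at Idle.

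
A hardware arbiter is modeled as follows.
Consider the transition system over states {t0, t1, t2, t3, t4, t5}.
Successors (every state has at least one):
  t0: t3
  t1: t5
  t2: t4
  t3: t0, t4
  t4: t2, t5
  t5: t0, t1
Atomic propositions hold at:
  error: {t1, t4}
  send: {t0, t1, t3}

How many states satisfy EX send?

Sat(EX send) = {s : some successor in {t0, t1, t3}} = {t0, t3, t5}
|Sat(EX send)| = |{t0, t3, t5}| = 3.

3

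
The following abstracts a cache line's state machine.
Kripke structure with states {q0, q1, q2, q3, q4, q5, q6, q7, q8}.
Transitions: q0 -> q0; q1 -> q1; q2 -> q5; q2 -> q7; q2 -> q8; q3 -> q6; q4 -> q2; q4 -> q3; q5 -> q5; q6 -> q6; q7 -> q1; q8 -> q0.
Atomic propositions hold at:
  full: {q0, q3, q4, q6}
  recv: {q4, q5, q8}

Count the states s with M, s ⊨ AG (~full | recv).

3

Sat(~full) = {q1, q2, q5, q7, q8}
Sat(~full | recv) = {q1, q2, q4, q5, q7, q8}
AG (~full | recv): greatest fixpoint, start Z0 = {q1, q2, q4, q5, q7, q8}, keep only states in Sat with every successor in Z. Z1 = {q1, q2, q5, q7}; Z2 = {q1, q5, q7}; fixed.
Sat(AG (~full | recv)) = {q1, q5, q7}
|Sat(AG (~full | recv))| = |{q1, q5, q7}| = 3.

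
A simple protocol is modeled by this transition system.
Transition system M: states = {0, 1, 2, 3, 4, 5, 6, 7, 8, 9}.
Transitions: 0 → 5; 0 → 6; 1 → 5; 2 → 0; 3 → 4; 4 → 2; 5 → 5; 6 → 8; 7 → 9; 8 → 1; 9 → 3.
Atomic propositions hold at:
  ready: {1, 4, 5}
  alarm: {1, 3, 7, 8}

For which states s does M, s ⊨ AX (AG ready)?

{1, 5, 8}

AG ready: greatest fixpoint, start Z0 = {1, 4, 5}, keep only states in Sat with every successor in Z. Z1 = {1, 5}; fixed.
Sat(AG ready) = {1, 5}
Sat(AX (AG ready)) = {s : every successor in {1, 5}} = {1, 5, 8}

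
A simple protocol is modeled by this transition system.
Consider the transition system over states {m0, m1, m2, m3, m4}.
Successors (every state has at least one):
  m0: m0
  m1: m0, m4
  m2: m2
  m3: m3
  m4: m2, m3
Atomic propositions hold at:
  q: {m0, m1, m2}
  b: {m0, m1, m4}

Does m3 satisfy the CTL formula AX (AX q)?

Sat(AX q) = {s : every successor in {m0, m1, m2}} = {m0, m2}
Sat(AX (AX q)) = {s : every successor in {m0, m2}} = {m0, m2}
m3 ∉ Sat(AX (AX q)) = {m0, m2}, so the formula does not hold at m3.

No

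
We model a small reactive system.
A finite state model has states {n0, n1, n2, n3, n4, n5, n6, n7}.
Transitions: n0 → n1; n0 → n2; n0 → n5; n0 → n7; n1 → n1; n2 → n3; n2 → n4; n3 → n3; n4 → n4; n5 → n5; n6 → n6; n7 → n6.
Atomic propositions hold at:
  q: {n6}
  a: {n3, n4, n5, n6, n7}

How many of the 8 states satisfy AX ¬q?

Sat(¬q) = {n0, n1, n2, n3, n4, n5, n7}
Sat(AX ¬q) = {s : every successor in {n0, n1, n2, n3, n4, n5, n7}} = {n0, n1, n2, n3, n4, n5}
|Sat(AX ¬q)| = |{n0, n1, n2, n3, n4, n5}| = 6.

6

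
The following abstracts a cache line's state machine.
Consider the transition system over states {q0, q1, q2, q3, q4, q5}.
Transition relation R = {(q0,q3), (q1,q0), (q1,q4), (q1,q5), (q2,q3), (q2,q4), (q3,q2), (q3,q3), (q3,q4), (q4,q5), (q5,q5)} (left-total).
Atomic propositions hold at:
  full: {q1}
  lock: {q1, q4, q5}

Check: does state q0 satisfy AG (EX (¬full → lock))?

Sat(¬full) = {q0, q2, q3, q4, q5}
Sat(¬full → lock) = {q1, q4, q5}
Sat(EX (¬full → lock)) = {s : some successor in {q1, q4, q5}} = {q1, q2, q3, q4, q5}
AG (EX (¬full → lock)): greatest fixpoint, start Z0 = {q1, q2, q3, q4, q5}, keep only states in Sat with every successor in Z. Z1 = {q2, q3, q4, q5}; fixed.
Sat(AG (EX (¬full → lock))) = {q2, q3, q4, q5}
q0 ∉ Sat(AG (EX (¬full → lock))) = {q2, q3, q4, q5}, so the formula does not hold at q0.

No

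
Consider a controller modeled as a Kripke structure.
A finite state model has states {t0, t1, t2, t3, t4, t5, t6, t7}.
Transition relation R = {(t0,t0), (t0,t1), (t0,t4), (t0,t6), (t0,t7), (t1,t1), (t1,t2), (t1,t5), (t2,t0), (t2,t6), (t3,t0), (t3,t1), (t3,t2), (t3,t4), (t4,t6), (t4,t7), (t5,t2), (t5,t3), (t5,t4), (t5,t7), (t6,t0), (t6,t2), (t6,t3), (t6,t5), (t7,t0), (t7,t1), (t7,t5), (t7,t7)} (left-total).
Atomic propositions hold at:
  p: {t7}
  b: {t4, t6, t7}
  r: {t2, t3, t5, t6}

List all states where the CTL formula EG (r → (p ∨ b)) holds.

{t0, t1, t4, t6, t7}

Sat(p ∨ b) = {t4, t6, t7}
Sat(r → (p ∨ b)) = {t0, t1, t4, t6, t7}
EG (r → (p ∨ b)): greatest fixpoint, start Z0 = {t0, t1, t4, t6, t7}, keep only states in Sat with some successor in Z. Already a fixed point.
Sat(EG (r → (p ∨ b))) = {t0, t1, t4, t6, t7}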